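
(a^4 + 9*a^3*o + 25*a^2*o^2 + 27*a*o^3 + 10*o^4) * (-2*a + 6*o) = -2*a^5 - 12*a^4*o + 4*a^3*o^2 + 96*a^2*o^3 + 142*a*o^4 + 60*o^5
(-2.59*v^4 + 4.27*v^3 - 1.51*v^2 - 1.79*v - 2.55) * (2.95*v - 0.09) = -7.6405*v^5 + 12.8296*v^4 - 4.8388*v^3 - 5.1446*v^2 - 7.3614*v + 0.2295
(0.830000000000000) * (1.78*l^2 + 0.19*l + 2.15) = 1.4774*l^2 + 0.1577*l + 1.7845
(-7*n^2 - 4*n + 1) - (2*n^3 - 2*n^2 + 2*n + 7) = -2*n^3 - 5*n^2 - 6*n - 6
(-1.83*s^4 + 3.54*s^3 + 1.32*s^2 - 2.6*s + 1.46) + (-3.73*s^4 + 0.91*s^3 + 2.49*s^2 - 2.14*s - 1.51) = -5.56*s^4 + 4.45*s^3 + 3.81*s^2 - 4.74*s - 0.05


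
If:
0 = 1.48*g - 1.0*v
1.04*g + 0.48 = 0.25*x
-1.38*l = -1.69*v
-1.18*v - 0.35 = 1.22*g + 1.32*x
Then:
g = -0.34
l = -0.62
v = -0.50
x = 0.50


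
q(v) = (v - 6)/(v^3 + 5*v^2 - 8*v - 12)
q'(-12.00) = 0.01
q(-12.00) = 0.02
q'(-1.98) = -0.46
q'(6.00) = 0.00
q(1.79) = 0.92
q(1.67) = 0.64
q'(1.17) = 0.15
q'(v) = (v - 6)*(-3*v^2 - 10*v + 8)/(v^3 + 5*v^2 - 8*v - 12)^2 + 1/(v^3 + 5*v^2 - 8*v - 12) = (v^3 + 5*v^2 - 8*v - (v - 6)*(3*v^2 + 10*v - 8) - 12)/(v^3 + 5*v^2 - 8*v - 12)^2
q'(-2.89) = -0.09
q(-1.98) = -0.51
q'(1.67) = 1.47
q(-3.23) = -0.29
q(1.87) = 1.41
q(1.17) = 0.37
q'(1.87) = 9.81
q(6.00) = 0.00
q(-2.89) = -0.31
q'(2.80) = 0.23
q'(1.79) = 3.72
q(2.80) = -0.12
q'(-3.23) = -0.05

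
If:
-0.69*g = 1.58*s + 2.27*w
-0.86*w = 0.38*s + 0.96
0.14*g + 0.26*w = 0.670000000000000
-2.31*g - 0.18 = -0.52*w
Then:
No Solution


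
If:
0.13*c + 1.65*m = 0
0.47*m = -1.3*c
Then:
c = 0.00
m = 0.00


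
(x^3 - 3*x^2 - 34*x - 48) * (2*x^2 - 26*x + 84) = 2*x^5 - 32*x^4 + 94*x^3 + 536*x^2 - 1608*x - 4032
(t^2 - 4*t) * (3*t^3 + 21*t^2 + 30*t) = 3*t^5 + 9*t^4 - 54*t^3 - 120*t^2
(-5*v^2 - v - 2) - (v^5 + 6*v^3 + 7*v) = -v^5 - 6*v^3 - 5*v^2 - 8*v - 2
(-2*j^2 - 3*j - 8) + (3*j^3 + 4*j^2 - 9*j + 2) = 3*j^3 + 2*j^2 - 12*j - 6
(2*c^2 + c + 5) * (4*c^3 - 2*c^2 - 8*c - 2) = 8*c^5 + 2*c^3 - 22*c^2 - 42*c - 10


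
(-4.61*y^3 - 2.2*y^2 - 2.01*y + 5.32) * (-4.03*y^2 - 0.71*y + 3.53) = 18.5783*y^5 + 12.1391*y^4 - 6.611*y^3 - 27.7785*y^2 - 10.8725*y + 18.7796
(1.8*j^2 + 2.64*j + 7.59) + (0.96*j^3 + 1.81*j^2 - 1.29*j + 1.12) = 0.96*j^3 + 3.61*j^2 + 1.35*j + 8.71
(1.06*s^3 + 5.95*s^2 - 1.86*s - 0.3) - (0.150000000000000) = 1.06*s^3 + 5.95*s^2 - 1.86*s - 0.45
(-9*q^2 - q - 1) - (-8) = -9*q^2 - q + 7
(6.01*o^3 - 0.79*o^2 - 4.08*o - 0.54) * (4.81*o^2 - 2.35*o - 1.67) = 28.9081*o^5 - 17.9234*o^4 - 27.805*o^3 + 8.3099*o^2 + 8.0826*o + 0.9018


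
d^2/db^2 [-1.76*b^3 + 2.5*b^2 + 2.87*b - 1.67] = 5.0 - 10.56*b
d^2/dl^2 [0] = 0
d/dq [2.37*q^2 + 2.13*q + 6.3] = 4.74*q + 2.13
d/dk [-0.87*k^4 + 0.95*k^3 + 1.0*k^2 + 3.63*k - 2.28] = -3.48*k^3 + 2.85*k^2 + 2.0*k + 3.63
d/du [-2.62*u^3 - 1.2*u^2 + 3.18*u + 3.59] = -7.86*u^2 - 2.4*u + 3.18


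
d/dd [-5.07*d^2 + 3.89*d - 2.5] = 3.89 - 10.14*d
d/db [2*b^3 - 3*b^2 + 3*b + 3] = 6*b^2 - 6*b + 3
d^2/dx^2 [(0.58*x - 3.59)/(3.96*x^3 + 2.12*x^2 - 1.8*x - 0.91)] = (54.571968*x^5 - 646.348032*x^4 - 468.738304*x^3 + 81.8088*x^2 + 11.288712*x - 39.014936)/(62.099136*x^9 + 99.734976*x^8 - 31.287168*x^7 - 123.9508*x^6 - 31.616352*x^5 + 47.255568*x^4 + 24.841188*x^3 - 3.578484*x^2 - 4.47174*x - 0.753571)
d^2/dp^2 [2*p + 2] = 0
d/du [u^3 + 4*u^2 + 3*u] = 3*u^2 + 8*u + 3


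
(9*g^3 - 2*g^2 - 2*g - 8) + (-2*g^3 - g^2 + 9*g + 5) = 7*g^3 - 3*g^2 + 7*g - 3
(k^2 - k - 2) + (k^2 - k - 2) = 2*k^2 - 2*k - 4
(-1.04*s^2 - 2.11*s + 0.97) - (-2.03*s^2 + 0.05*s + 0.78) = 0.99*s^2 - 2.16*s + 0.19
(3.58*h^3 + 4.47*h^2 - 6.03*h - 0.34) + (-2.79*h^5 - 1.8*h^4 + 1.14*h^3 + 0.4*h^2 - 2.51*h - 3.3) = -2.79*h^5 - 1.8*h^4 + 4.72*h^3 + 4.87*h^2 - 8.54*h - 3.64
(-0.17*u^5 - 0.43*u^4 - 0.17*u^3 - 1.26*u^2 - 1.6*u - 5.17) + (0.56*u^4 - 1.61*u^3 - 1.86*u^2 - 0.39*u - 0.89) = -0.17*u^5 + 0.13*u^4 - 1.78*u^3 - 3.12*u^2 - 1.99*u - 6.06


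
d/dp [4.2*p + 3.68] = 4.20000000000000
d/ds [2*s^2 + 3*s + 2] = 4*s + 3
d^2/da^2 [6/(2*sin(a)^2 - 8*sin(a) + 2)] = 6*(-2*sin(a)^4 + 6*sin(a)^3 - 3*sin(a)^2 - 14*sin(a) + 15)/(sin(a)^2 - 4*sin(a) + 1)^3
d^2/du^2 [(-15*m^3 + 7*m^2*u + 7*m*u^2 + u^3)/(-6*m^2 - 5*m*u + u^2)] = m^2*(-846*m^3 + 918*m^2*u + 342*m*u^2 + 146*u^3)/(-216*m^6 - 540*m^5*u - 342*m^4*u^2 + 55*m^3*u^3 + 57*m^2*u^4 - 15*m*u^5 + u^6)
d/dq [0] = 0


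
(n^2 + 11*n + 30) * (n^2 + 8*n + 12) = n^4 + 19*n^3 + 130*n^2 + 372*n + 360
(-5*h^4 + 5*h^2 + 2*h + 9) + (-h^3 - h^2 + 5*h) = -5*h^4 - h^3 + 4*h^2 + 7*h + 9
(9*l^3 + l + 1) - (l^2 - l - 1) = 9*l^3 - l^2 + 2*l + 2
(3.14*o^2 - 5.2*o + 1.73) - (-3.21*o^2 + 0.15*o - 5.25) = 6.35*o^2 - 5.35*o + 6.98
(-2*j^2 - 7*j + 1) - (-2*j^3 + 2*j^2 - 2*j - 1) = 2*j^3 - 4*j^2 - 5*j + 2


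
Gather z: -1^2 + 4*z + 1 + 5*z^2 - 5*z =5*z^2 - z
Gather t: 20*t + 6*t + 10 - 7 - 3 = 26*t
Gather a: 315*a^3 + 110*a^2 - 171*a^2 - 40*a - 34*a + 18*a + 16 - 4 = 315*a^3 - 61*a^2 - 56*a + 12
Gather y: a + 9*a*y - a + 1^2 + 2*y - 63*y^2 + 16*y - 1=-63*y^2 + y*(9*a + 18)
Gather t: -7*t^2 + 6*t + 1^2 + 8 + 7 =-7*t^2 + 6*t + 16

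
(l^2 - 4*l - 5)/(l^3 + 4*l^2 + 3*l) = (l - 5)/(l*(l + 3))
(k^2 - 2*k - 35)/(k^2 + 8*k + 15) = (k - 7)/(k + 3)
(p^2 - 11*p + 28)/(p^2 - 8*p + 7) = (p - 4)/(p - 1)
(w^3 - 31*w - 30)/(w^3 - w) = (w^2 - w - 30)/(w*(w - 1))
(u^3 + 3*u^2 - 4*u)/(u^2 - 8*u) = (u^2 + 3*u - 4)/(u - 8)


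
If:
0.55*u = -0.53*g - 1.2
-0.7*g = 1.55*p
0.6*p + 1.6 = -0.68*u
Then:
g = 0.13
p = -0.06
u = -2.30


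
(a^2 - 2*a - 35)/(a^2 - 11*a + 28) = (a + 5)/(a - 4)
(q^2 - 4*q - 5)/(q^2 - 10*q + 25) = (q + 1)/(q - 5)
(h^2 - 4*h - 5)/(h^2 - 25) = (h + 1)/(h + 5)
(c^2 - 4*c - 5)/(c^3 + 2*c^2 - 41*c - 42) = (c - 5)/(c^2 + c - 42)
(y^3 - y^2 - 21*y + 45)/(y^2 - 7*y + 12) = (y^2 + 2*y - 15)/(y - 4)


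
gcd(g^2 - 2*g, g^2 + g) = g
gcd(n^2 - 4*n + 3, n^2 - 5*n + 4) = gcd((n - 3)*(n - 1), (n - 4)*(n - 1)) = n - 1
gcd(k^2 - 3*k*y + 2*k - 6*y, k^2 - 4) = k + 2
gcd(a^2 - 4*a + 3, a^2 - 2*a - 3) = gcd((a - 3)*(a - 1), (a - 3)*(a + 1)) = a - 3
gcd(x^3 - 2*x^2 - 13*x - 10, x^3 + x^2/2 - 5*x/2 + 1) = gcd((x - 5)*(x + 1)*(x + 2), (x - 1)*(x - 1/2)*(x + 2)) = x + 2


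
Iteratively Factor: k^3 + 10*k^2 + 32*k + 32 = (k + 4)*(k^2 + 6*k + 8) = (k + 4)^2*(k + 2)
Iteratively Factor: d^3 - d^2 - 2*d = (d + 1)*(d^2 - 2*d) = (d - 2)*(d + 1)*(d)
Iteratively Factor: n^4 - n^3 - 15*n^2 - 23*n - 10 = (n + 1)*(n^3 - 2*n^2 - 13*n - 10) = (n + 1)^2*(n^2 - 3*n - 10) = (n + 1)^2*(n + 2)*(n - 5)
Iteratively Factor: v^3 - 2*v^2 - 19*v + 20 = (v - 5)*(v^2 + 3*v - 4) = (v - 5)*(v - 1)*(v + 4)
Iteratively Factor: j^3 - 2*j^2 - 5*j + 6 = (j - 3)*(j^2 + j - 2) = (j - 3)*(j - 1)*(j + 2)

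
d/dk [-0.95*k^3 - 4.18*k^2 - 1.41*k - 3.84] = -2.85*k^2 - 8.36*k - 1.41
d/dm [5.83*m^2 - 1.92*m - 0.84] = 11.66*m - 1.92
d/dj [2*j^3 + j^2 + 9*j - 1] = 6*j^2 + 2*j + 9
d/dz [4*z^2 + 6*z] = 8*z + 6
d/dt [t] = 1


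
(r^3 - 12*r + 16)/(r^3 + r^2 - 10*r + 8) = (r - 2)/(r - 1)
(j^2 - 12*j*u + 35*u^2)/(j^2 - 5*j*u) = (j - 7*u)/j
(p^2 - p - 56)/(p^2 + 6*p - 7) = (p - 8)/(p - 1)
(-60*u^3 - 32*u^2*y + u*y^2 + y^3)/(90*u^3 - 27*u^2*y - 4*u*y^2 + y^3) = (2*u + y)/(-3*u + y)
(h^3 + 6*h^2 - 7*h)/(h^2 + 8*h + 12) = h*(h^2 + 6*h - 7)/(h^2 + 8*h + 12)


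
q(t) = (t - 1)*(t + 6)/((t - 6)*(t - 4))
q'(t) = (t - 1)/((t - 6)*(t - 4)) + (t + 6)/((t - 6)*(t - 4)) - (t - 1)*(t + 6)/((t - 6)*(t - 4)^2) - (t - 1)*(t + 6)/((t - 6)^2*(t - 4)) = 15*(-t^2 + 4*t + 4)/(t^4 - 20*t^3 + 148*t^2 - 480*t + 576)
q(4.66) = -44.12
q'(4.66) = 17.73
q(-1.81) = -0.26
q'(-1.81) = -0.05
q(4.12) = -139.96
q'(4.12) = 1033.18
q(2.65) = 3.16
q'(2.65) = 5.56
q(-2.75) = -0.21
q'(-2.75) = -0.06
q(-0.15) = -0.26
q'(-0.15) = 0.08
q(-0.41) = -0.28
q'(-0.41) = 0.04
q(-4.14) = -0.12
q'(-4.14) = -0.07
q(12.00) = 4.12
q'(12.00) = -0.60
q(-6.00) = 0.00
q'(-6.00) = -0.06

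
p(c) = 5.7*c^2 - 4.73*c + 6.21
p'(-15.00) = -175.73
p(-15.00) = 1359.66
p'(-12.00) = -141.53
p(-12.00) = 883.77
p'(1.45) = 11.80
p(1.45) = 11.34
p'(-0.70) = -12.71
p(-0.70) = 12.31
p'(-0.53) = -10.77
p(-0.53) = 10.32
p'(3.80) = 38.59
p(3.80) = 70.54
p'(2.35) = 22.06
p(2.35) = 26.57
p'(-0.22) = -7.24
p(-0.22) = 7.53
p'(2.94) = 28.79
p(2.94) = 41.57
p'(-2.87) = -37.45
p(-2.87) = 66.74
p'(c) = 11.4*c - 4.73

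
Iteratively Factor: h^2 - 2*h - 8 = (h + 2)*(h - 4)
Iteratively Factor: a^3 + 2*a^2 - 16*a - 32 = (a + 2)*(a^2 - 16) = (a - 4)*(a + 2)*(a + 4)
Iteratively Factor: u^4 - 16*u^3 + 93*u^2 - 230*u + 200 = (u - 5)*(u^3 - 11*u^2 + 38*u - 40) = (u - 5)^2*(u^2 - 6*u + 8) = (u - 5)^2*(u - 2)*(u - 4)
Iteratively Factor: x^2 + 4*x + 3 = (x + 1)*(x + 3)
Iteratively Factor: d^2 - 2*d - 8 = (d - 4)*(d + 2)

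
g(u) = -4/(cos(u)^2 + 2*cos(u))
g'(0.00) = 0.00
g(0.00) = -1.33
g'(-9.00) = 0.30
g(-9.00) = 4.03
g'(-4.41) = -20.87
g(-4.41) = 7.89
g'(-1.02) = 5.95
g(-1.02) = -3.03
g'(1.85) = -24.67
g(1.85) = 8.42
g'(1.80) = -37.11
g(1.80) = 9.93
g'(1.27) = -21.40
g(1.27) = -5.88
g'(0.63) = -1.66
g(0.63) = -1.76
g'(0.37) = -0.75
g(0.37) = -1.46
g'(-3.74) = -0.83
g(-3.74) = 4.12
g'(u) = -4*(2*sin(u)*cos(u) + 2*sin(u))/(cos(u)^2 + 2*cos(u))^2 = -(8*sin(u)/cos(u)^2 + 8*tan(u))/(cos(u) + 2)^2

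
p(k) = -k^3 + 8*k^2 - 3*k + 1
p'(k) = -3*k^2 + 16*k - 3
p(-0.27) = 2.41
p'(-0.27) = -7.54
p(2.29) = 24.07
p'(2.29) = 17.91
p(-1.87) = 41.12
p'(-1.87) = -43.41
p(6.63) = 41.33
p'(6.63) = -28.79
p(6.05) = 54.22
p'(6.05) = -16.01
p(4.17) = 55.09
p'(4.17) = 11.55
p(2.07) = 20.20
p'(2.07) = 17.27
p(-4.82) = 313.30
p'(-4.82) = -149.82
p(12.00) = -611.00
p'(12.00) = -243.00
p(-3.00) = 109.00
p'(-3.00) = -78.00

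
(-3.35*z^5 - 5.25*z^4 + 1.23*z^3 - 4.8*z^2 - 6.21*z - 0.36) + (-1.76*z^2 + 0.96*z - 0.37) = -3.35*z^5 - 5.25*z^4 + 1.23*z^3 - 6.56*z^2 - 5.25*z - 0.73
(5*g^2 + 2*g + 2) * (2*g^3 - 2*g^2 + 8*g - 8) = 10*g^5 - 6*g^4 + 40*g^3 - 28*g^2 - 16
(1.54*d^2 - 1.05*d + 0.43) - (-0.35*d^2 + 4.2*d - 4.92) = 1.89*d^2 - 5.25*d + 5.35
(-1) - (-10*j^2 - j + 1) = 10*j^2 + j - 2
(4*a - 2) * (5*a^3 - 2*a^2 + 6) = 20*a^4 - 18*a^3 + 4*a^2 + 24*a - 12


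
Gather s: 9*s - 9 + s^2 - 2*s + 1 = s^2 + 7*s - 8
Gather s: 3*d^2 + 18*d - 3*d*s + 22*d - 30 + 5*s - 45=3*d^2 + 40*d + s*(5 - 3*d) - 75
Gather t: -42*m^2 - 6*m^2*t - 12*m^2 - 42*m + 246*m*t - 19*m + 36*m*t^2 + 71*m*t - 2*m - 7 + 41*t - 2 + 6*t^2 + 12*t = -54*m^2 - 63*m + t^2*(36*m + 6) + t*(-6*m^2 + 317*m + 53) - 9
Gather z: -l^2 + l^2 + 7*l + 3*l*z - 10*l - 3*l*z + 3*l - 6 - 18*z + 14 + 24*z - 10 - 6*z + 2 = 0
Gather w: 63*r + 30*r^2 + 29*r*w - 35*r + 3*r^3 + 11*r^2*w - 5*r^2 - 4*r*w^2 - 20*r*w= 3*r^3 + 25*r^2 - 4*r*w^2 + 28*r + w*(11*r^2 + 9*r)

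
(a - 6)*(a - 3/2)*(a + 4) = a^3 - 7*a^2/2 - 21*a + 36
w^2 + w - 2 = (w - 1)*(w + 2)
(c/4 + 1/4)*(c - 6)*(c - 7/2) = c^3/4 - 17*c^2/8 + 23*c/8 + 21/4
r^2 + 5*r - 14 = (r - 2)*(r + 7)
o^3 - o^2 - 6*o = o*(o - 3)*(o + 2)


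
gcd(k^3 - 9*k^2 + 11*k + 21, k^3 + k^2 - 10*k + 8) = 1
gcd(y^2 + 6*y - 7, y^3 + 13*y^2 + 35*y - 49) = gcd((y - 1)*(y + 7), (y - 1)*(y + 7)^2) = y^2 + 6*y - 7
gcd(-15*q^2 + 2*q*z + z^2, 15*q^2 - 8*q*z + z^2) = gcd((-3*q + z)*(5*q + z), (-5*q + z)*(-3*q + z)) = -3*q + z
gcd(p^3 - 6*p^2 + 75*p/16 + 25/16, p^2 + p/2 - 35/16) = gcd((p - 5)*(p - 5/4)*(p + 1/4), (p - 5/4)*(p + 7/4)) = p - 5/4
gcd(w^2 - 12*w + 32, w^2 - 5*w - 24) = w - 8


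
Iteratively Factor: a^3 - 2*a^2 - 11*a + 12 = (a + 3)*(a^2 - 5*a + 4) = (a - 1)*(a + 3)*(a - 4)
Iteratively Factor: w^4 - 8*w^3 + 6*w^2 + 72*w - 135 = (w + 3)*(w^3 - 11*w^2 + 39*w - 45) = (w - 3)*(w + 3)*(w^2 - 8*w + 15) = (w - 5)*(w - 3)*(w + 3)*(w - 3)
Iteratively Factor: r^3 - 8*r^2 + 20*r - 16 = (r - 2)*(r^2 - 6*r + 8) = (r - 4)*(r - 2)*(r - 2)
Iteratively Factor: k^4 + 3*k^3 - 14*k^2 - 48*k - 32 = (k + 1)*(k^3 + 2*k^2 - 16*k - 32) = (k + 1)*(k + 4)*(k^2 - 2*k - 8) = (k + 1)*(k + 2)*(k + 4)*(k - 4)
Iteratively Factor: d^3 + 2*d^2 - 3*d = (d - 1)*(d^2 + 3*d) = d*(d - 1)*(d + 3)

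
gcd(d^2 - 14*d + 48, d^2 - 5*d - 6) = d - 6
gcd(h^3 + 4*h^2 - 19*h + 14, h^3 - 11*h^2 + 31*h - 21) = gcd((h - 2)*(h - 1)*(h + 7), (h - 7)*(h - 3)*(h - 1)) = h - 1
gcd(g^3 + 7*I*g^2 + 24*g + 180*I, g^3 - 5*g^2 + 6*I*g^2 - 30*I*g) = g + 6*I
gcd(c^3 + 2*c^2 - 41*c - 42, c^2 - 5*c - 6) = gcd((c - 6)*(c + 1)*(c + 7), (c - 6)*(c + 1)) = c^2 - 5*c - 6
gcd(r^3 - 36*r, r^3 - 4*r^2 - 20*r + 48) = r - 6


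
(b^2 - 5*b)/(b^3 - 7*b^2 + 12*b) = (b - 5)/(b^2 - 7*b + 12)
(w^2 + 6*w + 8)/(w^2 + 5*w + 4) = (w + 2)/(w + 1)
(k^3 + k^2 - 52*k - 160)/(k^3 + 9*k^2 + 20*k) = (k - 8)/k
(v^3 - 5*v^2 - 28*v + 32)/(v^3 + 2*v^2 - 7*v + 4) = (v - 8)/(v - 1)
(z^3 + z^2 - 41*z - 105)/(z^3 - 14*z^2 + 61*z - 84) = (z^2 + 8*z + 15)/(z^2 - 7*z + 12)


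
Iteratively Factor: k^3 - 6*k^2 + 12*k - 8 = (k - 2)*(k^2 - 4*k + 4) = (k - 2)^2*(k - 2)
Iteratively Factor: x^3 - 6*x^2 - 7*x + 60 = (x - 5)*(x^2 - x - 12) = (x - 5)*(x - 4)*(x + 3)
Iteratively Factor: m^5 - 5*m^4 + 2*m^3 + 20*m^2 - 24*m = (m + 2)*(m^4 - 7*m^3 + 16*m^2 - 12*m) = (m - 2)*(m + 2)*(m^3 - 5*m^2 + 6*m) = m*(m - 2)*(m + 2)*(m^2 - 5*m + 6) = m*(m - 2)^2*(m + 2)*(m - 3)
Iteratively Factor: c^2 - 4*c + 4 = (c - 2)*(c - 2)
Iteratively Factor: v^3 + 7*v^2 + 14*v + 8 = (v + 1)*(v^2 + 6*v + 8) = (v + 1)*(v + 4)*(v + 2)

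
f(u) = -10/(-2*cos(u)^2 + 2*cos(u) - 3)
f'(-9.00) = 0.55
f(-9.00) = 1.54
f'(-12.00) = 0.99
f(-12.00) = 3.65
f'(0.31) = 0.65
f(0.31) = 3.44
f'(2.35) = -1.18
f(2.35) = 1.85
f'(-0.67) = -1.00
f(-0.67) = 3.76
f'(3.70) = 0.76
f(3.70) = 1.63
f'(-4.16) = -1.65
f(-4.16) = 2.17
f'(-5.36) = 0.52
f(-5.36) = 3.97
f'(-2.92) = 0.28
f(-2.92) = 1.46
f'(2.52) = -0.86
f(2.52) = 1.68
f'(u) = -10*(-4*sin(u)*cos(u) + 2*sin(u))/(-2*cos(u)^2 + 2*cos(u) - 3)^2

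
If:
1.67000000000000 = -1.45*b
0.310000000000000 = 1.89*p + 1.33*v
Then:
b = -1.15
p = 0.164021164021164 - 0.703703703703704*v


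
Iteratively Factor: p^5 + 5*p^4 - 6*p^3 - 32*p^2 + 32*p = (p + 4)*(p^4 + p^3 - 10*p^2 + 8*p) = (p - 2)*(p + 4)*(p^3 + 3*p^2 - 4*p) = (p - 2)*(p - 1)*(p + 4)*(p^2 + 4*p) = (p - 2)*(p - 1)*(p + 4)^2*(p)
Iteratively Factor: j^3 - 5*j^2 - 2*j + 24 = (j + 2)*(j^2 - 7*j + 12) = (j - 4)*(j + 2)*(j - 3)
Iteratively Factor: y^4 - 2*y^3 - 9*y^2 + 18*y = (y - 3)*(y^3 + y^2 - 6*y) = y*(y - 3)*(y^2 + y - 6) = y*(y - 3)*(y + 3)*(y - 2)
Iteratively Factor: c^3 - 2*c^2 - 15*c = (c - 5)*(c^2 + 3*c) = c*(c - 5)*(c + 3)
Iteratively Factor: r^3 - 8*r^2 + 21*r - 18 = (r - 2)*(r^2 - 6*r + 9) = (r - 3)*(r - 2)*(r - 3)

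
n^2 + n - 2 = (n - 1)*(n + 2)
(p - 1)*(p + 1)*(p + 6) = p^3 + 6*p^2 - p - 6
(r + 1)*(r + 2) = r^2 + 3*r + 2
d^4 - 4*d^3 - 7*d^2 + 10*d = d*(d - 5)*(d - 1)*(d + 2)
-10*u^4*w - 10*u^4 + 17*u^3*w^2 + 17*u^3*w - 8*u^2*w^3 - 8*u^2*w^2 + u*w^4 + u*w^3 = (-5*u + w)*(-2*u + w)*(-u + w)*(u*w + u)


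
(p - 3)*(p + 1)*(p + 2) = p^3 - 7*p - 6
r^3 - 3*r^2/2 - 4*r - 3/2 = (r - 3)*(r + 1/2)*(r + 1)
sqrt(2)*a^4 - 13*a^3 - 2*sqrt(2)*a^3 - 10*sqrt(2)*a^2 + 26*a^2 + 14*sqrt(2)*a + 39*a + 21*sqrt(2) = (a - 3)*(a + 1)*(a - 7*sqrt(2))*(sqrt(2)*a + 1)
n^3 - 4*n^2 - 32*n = n*(n - 8)*(n + 4)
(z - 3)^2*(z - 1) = z^3 - 7*z^2 + 15*z - 9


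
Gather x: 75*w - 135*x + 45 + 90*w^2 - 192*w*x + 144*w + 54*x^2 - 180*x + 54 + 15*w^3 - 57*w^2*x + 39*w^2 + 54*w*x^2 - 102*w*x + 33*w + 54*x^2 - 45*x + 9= 15*w^3 + 129*w^2 + 252*w + x^2*(54*w + 108) + x*(-57*w^2 - 294*w - 360) + 108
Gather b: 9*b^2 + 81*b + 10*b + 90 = 9*b^2 + 91*b + 90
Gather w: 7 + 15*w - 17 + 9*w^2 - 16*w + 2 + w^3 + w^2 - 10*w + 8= w^3 + 10*w^2 - 11*w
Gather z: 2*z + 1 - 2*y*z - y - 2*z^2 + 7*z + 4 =-y - 2*z^2 + z*(9 - 2*y) + 5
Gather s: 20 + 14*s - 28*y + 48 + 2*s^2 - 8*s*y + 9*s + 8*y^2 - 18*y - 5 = 2*s^2 + s*(23 - 8*y) + 8*y^2 - 46*y + 63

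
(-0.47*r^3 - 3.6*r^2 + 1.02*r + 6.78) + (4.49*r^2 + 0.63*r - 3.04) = -0.47*r^3 + 0.89*r^2 + 1.65*r + 3.74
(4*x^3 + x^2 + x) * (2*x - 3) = 8*x^4 - 10*x^3 - x^2 - 3*x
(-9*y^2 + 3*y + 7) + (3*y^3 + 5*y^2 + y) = 3*y^3 - 4*y^2 + 4*y + 7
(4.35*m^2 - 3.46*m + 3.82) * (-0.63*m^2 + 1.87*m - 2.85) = -2.7405*m^4 + 10.3143*m^3 - 21.2743*m^2 + 17.0044*m - 10.887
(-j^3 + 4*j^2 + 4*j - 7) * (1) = -j^3 + 4*j^2 + 4*j - 7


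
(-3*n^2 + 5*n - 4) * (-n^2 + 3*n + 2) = 3*n^4 - 14*n^3 + 13*n^2 - 2*n - 8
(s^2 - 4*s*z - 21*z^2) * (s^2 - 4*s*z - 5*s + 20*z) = s^4 - 8*s^3*z - 5*s^3 - 5*s^2*z^2 + 40*s^2*z + 84*s*z^3 + 25*s*z^2 - 420*z^3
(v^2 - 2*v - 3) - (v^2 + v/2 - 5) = 2 - 5*v/2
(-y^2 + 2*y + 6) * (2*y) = -2*y^3 + 4*y^2 + 12*y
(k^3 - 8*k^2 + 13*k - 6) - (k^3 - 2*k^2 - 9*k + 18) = -6*k^2 + 22*k - 24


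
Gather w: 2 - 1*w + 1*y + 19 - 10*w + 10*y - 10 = -11*w + 11*y + 11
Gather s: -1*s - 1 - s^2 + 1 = -s^2 - s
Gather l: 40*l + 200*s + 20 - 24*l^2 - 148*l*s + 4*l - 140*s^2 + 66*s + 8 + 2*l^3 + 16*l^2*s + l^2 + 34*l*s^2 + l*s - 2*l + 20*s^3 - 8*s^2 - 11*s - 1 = 2*l^3 + l^2*(16*s - 23) + l*(34*s^2 - 147*s + 42) + 20*s^3 - 148*s^2 + 255*s + 27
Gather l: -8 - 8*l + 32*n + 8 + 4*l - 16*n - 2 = -4*l + 16*n - 2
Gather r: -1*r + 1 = 1 - r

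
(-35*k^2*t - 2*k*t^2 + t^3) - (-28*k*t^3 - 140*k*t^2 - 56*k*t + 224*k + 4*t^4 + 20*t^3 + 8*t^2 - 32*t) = -35*k^2*t + 28*k*t^3 + 138*k*t^2 + 56*k*t - 224*k - 4*t^4 - 19*t^3 - 8*t^2 + 32*t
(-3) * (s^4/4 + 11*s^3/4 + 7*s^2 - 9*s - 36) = -3*s^4/4 - 33*s^3/4 - 21*s^2 + 27*s + 108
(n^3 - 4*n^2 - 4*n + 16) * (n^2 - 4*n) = n^5 - 8*n^4 + 12*n^3 + 32*n^2 - 64*n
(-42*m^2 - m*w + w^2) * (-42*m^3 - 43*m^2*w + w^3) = 1764*m^5 + 1848*m^4*w + m^3*w^2 - 85*m^2*w^3 - m*w^4 + w^5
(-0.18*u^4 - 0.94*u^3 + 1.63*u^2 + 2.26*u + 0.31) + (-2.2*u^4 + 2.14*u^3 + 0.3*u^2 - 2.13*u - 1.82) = -2.38*u^4 + 1.2*u^3 + 1.93*u^2 + 0.13*u - 1.51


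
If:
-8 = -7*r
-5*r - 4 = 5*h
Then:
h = -68/35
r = 8/7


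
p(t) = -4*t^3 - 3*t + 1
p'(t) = -12*t^2 - 3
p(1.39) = -13.91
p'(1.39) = -26.19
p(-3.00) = 118.00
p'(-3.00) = -111.00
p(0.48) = -0.88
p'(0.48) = -5.76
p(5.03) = -523.14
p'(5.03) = -306.61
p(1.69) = -23.38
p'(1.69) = -37.27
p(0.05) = 0.85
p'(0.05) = -3.03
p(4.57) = -394.49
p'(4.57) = -253.62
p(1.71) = -24.13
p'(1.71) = -38.09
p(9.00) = -2942.00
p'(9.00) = -975.00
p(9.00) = -2942.00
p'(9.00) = -975.00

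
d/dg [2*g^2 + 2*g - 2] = 4*g + 2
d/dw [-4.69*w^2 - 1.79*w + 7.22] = -9.38*w - 1.79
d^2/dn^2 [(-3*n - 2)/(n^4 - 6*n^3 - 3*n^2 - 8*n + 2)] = 2*(4*(3*n + 2)*(-2*n^3 + 9*n^2 + 3*n + 4)^2 + 3*(4*n^3 - 18*n^2 - 6*n - (3*n + 2)*(-2*n^2 + 6*n + 1) - 8)*(-n^4 + 6*n^3 + 3*n^2 + 8*n - 2))/(-n^4 + 6*n^3 + 3*n^2 + 8*n - 2)^3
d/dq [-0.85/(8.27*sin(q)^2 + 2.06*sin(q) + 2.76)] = (14.059*sin(q) + 1.751)*cos(q)/(8.27*sin(q)^2 + 2.06*sin(q) + 2.76)^2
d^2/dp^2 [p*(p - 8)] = 2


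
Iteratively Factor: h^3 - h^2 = (h)*(h^2 - h) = h*(h - 1)*(h)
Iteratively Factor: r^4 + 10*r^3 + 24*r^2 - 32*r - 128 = (r + 4)*(r^3 + 6*r^2 - 32) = (r + 4)^2*(r^2 + 2*r - 8) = (r - 2)*(r + 4)^2*(r + 4)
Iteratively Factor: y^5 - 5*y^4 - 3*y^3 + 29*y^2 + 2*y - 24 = (y + 2)*(y^4 - 7*y^3 + 11*y^2 + 7*y - 12) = (y - 3)*(y + 2)*(y^3 - 4*y^2 - y + 4) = (y - 3)*(y + 1)*(y + 2)*(y^2 - 5*y + 4) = (y - 3)*(y - 1)*(y + 1)*(y + 2)*(y - 4)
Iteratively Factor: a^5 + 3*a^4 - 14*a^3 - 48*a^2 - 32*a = (a + 4)*(a^4 - a^3 - 10*a^2 - 8*a) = (a + 2)*(a + 4)*(a^3 - 3*a^2 - 4*a) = (a - 4)*(a + 2)*(a + 4)*(a^2 + a) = a*(a - 4)*(a + 2)*(a + 4)*(a + 1)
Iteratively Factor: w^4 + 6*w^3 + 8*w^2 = (w + 2)*(w^3 + 4*w^2) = (w + 2)*(w + 4)*(w^2) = w*(w + 2)*(w + 4)*(w)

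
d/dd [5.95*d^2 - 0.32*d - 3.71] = 11.9*d - 0.32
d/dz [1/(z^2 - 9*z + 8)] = (9 - 2*z)/(z^2 - 9*z + 8)^2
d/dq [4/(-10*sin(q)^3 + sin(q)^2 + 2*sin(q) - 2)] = 8*(15*sin(q)^2 - sin(q) - 1)*cos(q)/(10*sin(q)^3 - sin(q)^2 - 2*sin(q) + 2)^2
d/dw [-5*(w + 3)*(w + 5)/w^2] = 10*(4*w + 15)/w^3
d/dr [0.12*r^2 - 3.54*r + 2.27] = 0.24*r - 3.54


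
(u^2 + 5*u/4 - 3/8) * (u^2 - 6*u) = u^4 - 19*u^3/4 - 63*u^2/8 + 9*u/4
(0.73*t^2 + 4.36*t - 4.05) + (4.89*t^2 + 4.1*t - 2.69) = 5.62*t^2 + 8.46*t - 6.74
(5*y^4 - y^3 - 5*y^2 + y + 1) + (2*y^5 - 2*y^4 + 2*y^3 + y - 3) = 2*y^5 + 3*y^4 + y^3 - 5*y^2 + 2*y - 2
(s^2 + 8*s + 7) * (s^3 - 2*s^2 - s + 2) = s^5 + 6*s^4 - 10*s^3 - 20*s^2 + 9*s + 14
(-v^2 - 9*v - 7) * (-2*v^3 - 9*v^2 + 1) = 2*v^5 + 27*v^4 + 95*v^3 + 62*v^2 - 9*v - 7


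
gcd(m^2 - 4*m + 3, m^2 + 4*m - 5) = m - 1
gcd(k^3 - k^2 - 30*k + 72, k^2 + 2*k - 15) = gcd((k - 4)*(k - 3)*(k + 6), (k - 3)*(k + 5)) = k - 3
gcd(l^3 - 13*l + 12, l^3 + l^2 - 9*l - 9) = l - 3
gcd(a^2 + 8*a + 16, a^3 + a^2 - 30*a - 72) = a + 4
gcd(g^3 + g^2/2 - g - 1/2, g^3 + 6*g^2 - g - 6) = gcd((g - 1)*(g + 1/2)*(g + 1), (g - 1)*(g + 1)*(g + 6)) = g^2 - 1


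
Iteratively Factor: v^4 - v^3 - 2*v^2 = (v)*(v^3 - v^2 - 2*v) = v*(v + 1)*(v^2 - 2*v) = v^2*(v + 1)*(v - 2)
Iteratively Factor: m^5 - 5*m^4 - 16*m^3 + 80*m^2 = (m + 4)*(m^4 - 9*m^3 + 20*m^2) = (m - 5)*(m + 4)*(m^3 - 4*m^2) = m*(m - 5)*(m + 4)*(m^2 - 4*m) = m*(m - 5)*(m - 4)*(m + 4)*(m)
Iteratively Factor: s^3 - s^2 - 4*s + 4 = (s - 1)*(s^2 - 4) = (s - 1)*(s + 2)*(s - 2)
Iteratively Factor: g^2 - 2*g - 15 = (g + 3)*(g - 5)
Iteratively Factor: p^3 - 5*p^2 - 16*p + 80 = (p - 5)*(p^2 - 16) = (p - 5)*(p + 4)*(p - 4)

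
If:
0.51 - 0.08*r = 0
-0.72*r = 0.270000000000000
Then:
No Solution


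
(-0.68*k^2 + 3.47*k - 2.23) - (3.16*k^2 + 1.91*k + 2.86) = -3.84*k^2 + 1.56*k - 5.09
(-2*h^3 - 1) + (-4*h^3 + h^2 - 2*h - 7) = -6*h^3 + h^2 - 2*h - 8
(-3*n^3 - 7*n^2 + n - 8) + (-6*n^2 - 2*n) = -3*n^3 - 13*n^2 - n - 8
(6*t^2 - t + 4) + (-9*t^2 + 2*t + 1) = -3*t^2 + t + 5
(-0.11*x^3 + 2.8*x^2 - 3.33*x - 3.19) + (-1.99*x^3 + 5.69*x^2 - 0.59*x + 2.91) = -2.1*x^3 + 8.49*x^2 - 3.92*x - 0.28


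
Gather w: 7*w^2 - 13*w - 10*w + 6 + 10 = 7*w^2 - 23*w + 16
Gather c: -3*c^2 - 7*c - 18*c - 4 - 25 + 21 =-3*c^2 - 25*c - 8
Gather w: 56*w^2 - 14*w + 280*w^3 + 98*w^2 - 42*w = 280*w^3 + 154*w^2 - 56*w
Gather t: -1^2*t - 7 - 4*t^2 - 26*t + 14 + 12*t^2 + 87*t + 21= 8*t^2 + 60*t + 28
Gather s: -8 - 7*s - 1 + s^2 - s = s^2 - 8*s - 9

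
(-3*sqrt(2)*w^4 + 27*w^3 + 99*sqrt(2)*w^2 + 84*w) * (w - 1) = -3*sqrt(2)*w^5 + 3*sqrt(2)*w^4 + 27*w^4 - 27*w^3 + 99*sqrt(2)*w^3 - 99*sqrt(2)*w^2 + 84*w^2 - 84*w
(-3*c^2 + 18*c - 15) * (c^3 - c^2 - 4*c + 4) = -3*c^5 + 21*c^4 - 21*c^3 - 69*c^2 + 132*c - 60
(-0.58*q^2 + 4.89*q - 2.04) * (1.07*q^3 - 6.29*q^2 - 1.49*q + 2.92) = -0.6206*q^5 + 8.8805*q^4 - 32.0767*q^3 + 3.8519*q^2 + 17.3184*q - 5.9568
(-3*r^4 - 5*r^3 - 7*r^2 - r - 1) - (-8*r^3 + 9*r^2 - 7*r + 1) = -3*r^4 + 3*r^3 - 16*r^2 + 6*r - 2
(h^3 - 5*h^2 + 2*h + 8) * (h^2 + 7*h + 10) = h^5 + 2*h^4 - 23*h^3 - 28*h^2 + 76*h + 80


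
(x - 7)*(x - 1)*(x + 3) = x^3 - 5*x^2 - 17*x + 21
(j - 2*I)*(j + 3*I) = j^2 + I*j + 6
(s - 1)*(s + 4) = s^2 + 3*s - 4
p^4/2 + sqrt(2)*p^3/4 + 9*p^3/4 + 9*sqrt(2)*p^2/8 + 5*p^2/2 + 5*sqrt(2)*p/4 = p*(p/2 + 1)*(p + 5/2)*(p + sqrt(2)/2)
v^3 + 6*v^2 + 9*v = v*(v + 3)^2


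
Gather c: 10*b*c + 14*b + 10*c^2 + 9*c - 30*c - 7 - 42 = 14*b + 10*c^2 + c*(10*b - 21) - 49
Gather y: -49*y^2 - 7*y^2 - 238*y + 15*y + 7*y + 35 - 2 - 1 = -56*y^2 - 216*y + 32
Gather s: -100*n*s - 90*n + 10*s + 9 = -90*n + s*(10 - 100*n) + 9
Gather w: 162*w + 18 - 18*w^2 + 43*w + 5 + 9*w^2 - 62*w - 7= -9*w^2 + 143*w + 16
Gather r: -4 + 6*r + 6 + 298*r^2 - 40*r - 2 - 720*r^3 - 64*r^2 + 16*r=-720*r^3 + 234*r^2 - 18*r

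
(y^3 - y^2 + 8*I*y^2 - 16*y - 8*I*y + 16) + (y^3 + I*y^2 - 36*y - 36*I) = 2*y^3 - y^2 + 9*I*y^2 - 52*y - 8*I*y + 16 - 36*I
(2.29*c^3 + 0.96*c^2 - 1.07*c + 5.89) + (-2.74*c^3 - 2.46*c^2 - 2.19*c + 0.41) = -0.45*c^3 - 1.5*c^2 - 3.26*c + 6.3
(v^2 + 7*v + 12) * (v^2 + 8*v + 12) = v^4 + 15*v^3 + 80*v^2 + 180*v + 144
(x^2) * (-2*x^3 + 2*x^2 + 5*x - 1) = -2*x^5 + 2*x^4 + 5*x^3 - x^2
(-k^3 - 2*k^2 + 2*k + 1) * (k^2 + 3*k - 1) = -k^5 - 5*k^4 - 3*k^3 + 9*k^2 + k - 1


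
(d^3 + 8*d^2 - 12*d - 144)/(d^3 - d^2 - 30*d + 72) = (d + 6)/(d - 3)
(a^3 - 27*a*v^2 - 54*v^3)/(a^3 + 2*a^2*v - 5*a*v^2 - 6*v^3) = (-a^2 + 3*a*v + 18*v^2)/(-a^2 + a*v + 2*v^2)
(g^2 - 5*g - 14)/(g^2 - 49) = (g + 2)/(g + 7)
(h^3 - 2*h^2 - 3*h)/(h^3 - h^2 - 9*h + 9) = h*(h + 1)/(h^2 + 2*h - 3)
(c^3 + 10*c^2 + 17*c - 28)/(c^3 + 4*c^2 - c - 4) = (c + 7)/(c + 1)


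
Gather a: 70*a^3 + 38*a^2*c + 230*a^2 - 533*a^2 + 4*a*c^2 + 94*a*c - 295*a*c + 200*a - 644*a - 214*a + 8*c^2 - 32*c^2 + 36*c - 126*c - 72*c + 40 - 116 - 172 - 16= 70*a^3 + a^2*(38*c - 303) + a*(4*c^2 - 201*c - 658) - 24*c^2 - 162*c - 264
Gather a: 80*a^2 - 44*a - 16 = 80*a^2 - 44*a - 16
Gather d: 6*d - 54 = 6*d - 54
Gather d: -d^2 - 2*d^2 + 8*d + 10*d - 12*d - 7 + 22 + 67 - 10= -3*d^2 + 6*d + 72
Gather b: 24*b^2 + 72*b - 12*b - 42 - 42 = 24*b^2 + 60*b - 84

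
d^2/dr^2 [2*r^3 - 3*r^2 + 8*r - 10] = 12*r - 6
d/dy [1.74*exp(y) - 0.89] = 1.74*exp(y)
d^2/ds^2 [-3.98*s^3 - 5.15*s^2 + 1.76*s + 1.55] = -23.88*s - 10.3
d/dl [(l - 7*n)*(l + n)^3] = 4*(l - 5*n)*(l + n)^2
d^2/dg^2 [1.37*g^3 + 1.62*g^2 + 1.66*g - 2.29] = 8.22*g + 3.24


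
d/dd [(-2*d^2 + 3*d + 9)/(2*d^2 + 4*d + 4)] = (-7*d^2 - 26*d - 12)/(2*(d^4 + 4*d^3 + 8*d^2 + 8*d + 4))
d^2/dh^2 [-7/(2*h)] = -7/h^3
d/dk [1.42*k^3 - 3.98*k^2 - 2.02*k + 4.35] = 4.26*k^2 - 7.96*k - 2.02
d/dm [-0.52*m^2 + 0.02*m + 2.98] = 0.02 - 1.04*m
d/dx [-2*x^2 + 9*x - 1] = 9 - 4*x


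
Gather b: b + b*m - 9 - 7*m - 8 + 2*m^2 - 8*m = b*(m + 1) + 2*m^2 - 15*m - 17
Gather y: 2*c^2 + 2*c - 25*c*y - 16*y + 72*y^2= 2*c^2 + 2*c + 72*y^2 + y*(-25*c - 16)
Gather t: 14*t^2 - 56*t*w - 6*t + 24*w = 14*t^2 + t*(-56*w - 6) + 24*w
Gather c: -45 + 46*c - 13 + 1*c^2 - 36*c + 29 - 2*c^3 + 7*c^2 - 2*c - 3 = -2*c^3 + 8*c^2 + 8*c - 32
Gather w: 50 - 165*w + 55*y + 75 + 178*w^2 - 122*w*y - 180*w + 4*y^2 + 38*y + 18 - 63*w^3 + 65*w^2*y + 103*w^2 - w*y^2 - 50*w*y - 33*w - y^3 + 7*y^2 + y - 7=-63*w^3 + w^2*(65*y + 281) + w*(-y^2 - 172*y - 378) - y^3 + 11*y^2 + 94*y + 136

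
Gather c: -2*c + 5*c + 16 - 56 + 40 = 3*c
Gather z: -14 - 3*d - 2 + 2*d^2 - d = 2*d^2 - 4*d - 16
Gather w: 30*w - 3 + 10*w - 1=40*w - 4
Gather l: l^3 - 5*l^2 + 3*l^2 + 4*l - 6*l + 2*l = l^3 - 2*l^2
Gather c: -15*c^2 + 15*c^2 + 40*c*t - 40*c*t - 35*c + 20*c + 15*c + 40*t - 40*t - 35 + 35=0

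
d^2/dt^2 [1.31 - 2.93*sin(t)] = 2.93*sin(t)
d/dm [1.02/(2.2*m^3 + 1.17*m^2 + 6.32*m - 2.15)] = (-6.732*m^2 - 2.3868*m - 6.4464)/(2.2*m^3 + 1.17*m^2 + 6.32*m - 2.15)^2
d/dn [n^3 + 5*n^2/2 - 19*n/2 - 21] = 3*n^2 + 5*n - 19/2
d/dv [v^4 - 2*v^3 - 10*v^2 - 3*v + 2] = 4*v^3 - 6*v^2 - 20*v - 3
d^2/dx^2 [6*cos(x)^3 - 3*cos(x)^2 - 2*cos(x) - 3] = -5*cos(x)/2 + 6*cos(2*x) - 27*cos(3*x)/2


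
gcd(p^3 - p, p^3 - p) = p^3 - p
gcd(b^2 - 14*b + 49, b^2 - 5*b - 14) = b - 7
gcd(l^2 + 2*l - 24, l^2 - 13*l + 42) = 1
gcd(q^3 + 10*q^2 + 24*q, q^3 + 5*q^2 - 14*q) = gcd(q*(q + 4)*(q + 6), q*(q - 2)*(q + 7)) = q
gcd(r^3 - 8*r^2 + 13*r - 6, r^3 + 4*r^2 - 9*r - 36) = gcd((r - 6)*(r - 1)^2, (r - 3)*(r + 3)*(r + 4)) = 1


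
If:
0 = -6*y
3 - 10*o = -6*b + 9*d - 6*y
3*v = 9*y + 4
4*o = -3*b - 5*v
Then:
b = -4*o/3 - 20/9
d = -2*o - 31/27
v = 4/3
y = 0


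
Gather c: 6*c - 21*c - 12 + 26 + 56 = 70 - 15*c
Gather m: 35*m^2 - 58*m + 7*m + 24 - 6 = 35*m^2 - 51*m + 18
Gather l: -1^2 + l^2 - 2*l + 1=l^2 - 2*l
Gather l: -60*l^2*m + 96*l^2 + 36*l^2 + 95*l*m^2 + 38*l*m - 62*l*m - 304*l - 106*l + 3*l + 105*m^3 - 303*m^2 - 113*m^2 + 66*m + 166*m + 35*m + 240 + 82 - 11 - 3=l^2*(132 - 60*m) + l*(95*m^2 - 24*m - 407) + 105*m^3 - 416*m^2 + 267*m + 308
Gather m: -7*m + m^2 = m^2 - 7*m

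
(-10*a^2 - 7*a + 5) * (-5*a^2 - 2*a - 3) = 50*a^4 + 55*a^3 + 19*a^2 + 11*a - 15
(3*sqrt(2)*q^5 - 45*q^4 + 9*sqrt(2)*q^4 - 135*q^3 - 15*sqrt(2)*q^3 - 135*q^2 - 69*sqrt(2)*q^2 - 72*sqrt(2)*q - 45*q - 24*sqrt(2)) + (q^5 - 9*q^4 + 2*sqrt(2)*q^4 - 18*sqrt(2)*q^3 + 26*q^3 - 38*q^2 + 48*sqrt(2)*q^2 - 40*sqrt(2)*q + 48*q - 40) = q^5 + 3*sqrt(2)*q^5 - 54*q^4 + 11*sqrt(2)*q^4 - 109*q^3 - 33*sqrt(2)*q^3 - 173*q^2 - 21*sqrt(2)*q^2 - 112*sqrt(2)*q + 3*q - 40 - 24*sqrt(2)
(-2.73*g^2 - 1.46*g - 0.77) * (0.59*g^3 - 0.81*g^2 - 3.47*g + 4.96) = -1.6107*g^5 + 1.3499*g^4 + 10.2014*g^3 - 7.8509*g^2 - 4.5697*g - 3.8192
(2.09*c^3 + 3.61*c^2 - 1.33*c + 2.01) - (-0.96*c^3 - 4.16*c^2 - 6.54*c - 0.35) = 3.05*c^3 + 7.77*c^2 + 5.21*c + 2.36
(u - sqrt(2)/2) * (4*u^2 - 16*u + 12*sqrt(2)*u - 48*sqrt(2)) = 4*u^3 - 16*u^2 + 10*sqrt(2)*u^2 - 40*sqrt(2)*u - 12*u + 48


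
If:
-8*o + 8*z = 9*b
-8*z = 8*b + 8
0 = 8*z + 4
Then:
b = -1/2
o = 1/16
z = -1/2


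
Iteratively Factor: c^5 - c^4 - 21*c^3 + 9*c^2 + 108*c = (c + 3)*(c^4 - 4*c^3 - 9*c^2 + 36*c) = c*(c + 3)*(c^3 - 4*c^2 - 9*c + 36) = c*(c + 3)^2*(c^2 - 7*c + 12) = c*(c - 3)*(c + 3)^2*(c - 4)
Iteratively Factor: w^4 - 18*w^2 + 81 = (w - 3)*(w^3 + 3*w^2 - 9*w - 27) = (w - 3)*(w + 3)*(w^2 - 9) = (w - 3)*(w + 3)^2*(w - 3)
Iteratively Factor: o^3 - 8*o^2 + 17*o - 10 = (o - 1)*(o^2 - 7*o + 10) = (o - 5)*(o - 1)*(o - 2)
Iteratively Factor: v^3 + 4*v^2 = (v)*(v^2 + 4*v) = v^2*(v + 4)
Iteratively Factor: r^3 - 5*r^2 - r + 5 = (r - 1)*(r^2 - 4*r - 5) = (r - 1)*(r + 1)*(r - 5)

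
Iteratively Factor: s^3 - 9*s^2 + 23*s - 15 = (s - 3)*(s^2 - 6*s + 5) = (s - 5)*(s - 3)*(s - 1)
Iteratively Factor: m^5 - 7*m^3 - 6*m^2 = (m + 1)*(m^4 - m^3 - 6*m^2) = (m - 3)*(m + 1)*(m^3 + 2*m^2) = m*(m - 3)*(m + 1)*(m^2 + 2*m) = m*(m - 3)*(m + 1)*(m + 2)*(m)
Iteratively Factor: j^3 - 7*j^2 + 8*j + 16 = (j - 4)*(j^2 - 3*j - 4) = (j - 4)*(j + 1)*(j - 4)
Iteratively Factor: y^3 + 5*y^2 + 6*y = (y + 3)*(y^2 + 2*y) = (y + 2)*(y + 3)*(y)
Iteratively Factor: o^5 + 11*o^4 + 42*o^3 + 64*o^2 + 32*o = (o)*(o^4 + 11*o^3 + 42*o^2 + 64*o + 32) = o*(o + 1)*(o^3 + 10*o^2 + 32*o + 32) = o*(o + 1)*(o + 4)*(o^2 + 6*o + 8) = o*(o + 1)*(o + 4)^2*(o + 2)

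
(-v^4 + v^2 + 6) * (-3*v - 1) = 3*v^5 + v^4 - 3*v^3 - v^2 - 18*v - 6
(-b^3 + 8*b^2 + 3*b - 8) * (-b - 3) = b^4 - 5*b^3 - 27*b^2 - b + 24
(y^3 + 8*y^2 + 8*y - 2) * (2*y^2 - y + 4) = 2*y^5 + 15*y^4 + 12*y^3 + 20*y^2 + 34*y - 8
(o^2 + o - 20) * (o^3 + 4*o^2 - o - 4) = o^5 + 5*o^4 - 17*o^3 - 85*o^2 + 16*o + 80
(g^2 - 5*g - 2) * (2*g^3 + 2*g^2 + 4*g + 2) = 2*g^5 - 8*g^4 - 10*g^3 - 22*g^2 - 18*g - 4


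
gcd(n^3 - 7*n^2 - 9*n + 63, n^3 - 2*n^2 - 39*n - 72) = n + 3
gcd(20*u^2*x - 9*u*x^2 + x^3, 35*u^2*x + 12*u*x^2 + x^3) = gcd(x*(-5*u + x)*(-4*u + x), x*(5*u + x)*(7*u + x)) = x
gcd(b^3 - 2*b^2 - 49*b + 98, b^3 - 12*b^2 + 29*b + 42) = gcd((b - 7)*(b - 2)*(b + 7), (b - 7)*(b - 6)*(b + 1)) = b - 7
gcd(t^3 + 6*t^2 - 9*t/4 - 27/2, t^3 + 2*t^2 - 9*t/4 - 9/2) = t^2 - 9/4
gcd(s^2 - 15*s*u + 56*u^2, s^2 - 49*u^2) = s - 7*u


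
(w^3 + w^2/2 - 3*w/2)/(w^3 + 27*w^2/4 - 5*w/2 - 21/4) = 2*w*(2*w + 3)/(4*w^2 + 31*w + 21)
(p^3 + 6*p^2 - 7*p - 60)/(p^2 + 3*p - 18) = (p^2 + 9*p + 20)/(p + 6)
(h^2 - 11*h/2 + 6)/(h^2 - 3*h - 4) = (h - 3/2)/(h + 1)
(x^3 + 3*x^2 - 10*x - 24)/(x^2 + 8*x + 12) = (x^2 + x - 12)/(x + 6)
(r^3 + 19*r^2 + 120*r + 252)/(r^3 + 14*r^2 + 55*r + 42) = (r + 6)/(r + 1)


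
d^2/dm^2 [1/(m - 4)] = 2/(m - 4)^3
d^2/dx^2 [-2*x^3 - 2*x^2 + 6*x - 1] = -12*x - 4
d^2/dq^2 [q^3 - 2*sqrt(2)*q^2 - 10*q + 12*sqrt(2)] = 6*q - 4*sqrt(2)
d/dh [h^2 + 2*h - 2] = 2*h + 2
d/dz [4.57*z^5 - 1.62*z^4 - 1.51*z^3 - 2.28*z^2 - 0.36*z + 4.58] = 22.85*z^4 - 6.48*z^3 - 4.53*z^2 - 4.56*z - 0.36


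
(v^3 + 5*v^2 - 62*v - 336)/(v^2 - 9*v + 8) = (v^2 + 13*v + 42)/(v - 1)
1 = 1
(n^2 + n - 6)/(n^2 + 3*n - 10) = (n + 3)/(n + 5)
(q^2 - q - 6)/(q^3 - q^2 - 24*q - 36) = (q - 3)/(q^2 - 3*q - 18)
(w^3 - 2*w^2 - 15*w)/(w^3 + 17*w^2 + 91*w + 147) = w*(w - 5)/(w^2 + 14*w + 49)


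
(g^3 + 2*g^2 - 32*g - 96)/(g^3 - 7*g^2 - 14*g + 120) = (g + 4)/(g - 5)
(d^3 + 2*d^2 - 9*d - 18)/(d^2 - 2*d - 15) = (d^2 - d - 6)/(d - 5)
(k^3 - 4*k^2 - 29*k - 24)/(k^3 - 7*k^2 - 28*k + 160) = (k^2 + 4*k + 3)/(k^2 + k - 20)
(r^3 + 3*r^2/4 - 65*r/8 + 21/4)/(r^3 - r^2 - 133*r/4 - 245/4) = (4*r^2 - 11*r + 6)/(2*(2*r^2 - 9*r - 35))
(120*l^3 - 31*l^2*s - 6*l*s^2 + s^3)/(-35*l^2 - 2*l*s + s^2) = (24*l^2 - 11*l*s + s^2)/(-7*l + s)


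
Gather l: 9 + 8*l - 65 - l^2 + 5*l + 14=-l^2 + 13*l - 42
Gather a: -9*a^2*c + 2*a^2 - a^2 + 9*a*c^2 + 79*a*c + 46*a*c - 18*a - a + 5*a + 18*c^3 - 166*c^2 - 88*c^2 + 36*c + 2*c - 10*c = a^2*(1 - 9*c) + a*(9*c^2 + 125*c - 14) + 18*c^3 - 254*c^2 + 28*c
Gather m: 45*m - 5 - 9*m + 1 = 36*m - 4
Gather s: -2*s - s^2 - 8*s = -s^2 - 10*s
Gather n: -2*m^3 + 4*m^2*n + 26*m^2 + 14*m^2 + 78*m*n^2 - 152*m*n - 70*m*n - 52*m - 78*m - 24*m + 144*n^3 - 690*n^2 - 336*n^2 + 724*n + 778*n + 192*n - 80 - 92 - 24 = -2*m^3 + 40*m^2 - 154*m + 144*n^3 + n^2*(78*m - 1026) + n*(4*m^2 - 222*m + 1694) - 196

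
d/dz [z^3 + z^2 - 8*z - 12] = 3*z^2 + 2*z - 8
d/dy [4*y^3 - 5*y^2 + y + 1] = 12*y^2 - 10*y + 1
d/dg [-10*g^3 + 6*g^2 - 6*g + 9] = -30*g^2 + 12*g - 6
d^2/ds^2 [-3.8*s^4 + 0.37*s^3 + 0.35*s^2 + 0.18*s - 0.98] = -45.6*s^2 + 2.22*s + 0.7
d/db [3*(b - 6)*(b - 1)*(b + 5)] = 9*b^2 - 12*b - 87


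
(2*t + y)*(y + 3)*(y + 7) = 2*t*y^2 + 20*t*y + 42*t + y^3 + 10*y^2 + 21*y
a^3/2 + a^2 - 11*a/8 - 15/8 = (a/2 + 1/2)*(a - 3/2)*(a + 5/2)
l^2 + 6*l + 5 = (l + 1)*(l + 5)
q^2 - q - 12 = (q - 4)*(q + 3)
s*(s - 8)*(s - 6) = s^3 - 14*s^2 + 48*s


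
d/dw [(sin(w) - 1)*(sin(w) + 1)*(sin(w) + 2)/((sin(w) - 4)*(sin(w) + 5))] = (sin(w)^4 + 2*sin(w)^3 - 57*sin(w)^2 - 76*sin(w) + 22)*cos(w)/((sin(w) - 4)^2*(sin(w) + 5)^2)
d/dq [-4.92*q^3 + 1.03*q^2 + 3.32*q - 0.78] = -14.76*q^2 + 2.06*q + 3.32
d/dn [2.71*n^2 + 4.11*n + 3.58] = 5.42*n + 4.11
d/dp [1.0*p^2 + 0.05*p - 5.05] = 2.0*p + 0.05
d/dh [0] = 0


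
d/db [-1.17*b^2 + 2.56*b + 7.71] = 2.56 - 2.34*b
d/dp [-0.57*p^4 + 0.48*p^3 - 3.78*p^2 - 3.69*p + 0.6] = -2.28*p^3 + 1.44*p^2 - 7.56*p - 3.69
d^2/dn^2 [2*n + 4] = 0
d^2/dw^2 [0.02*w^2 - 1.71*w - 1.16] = 0.0400000000000000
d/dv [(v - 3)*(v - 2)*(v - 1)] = 3*v^2 - 12*v + 11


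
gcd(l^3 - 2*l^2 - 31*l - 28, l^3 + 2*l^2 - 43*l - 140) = l^2 - 3*l - 28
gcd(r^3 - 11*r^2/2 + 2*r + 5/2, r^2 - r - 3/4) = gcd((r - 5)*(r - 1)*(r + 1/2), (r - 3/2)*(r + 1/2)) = r + 1/2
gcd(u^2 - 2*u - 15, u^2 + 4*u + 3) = u + 3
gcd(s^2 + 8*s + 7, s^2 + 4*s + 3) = s + 1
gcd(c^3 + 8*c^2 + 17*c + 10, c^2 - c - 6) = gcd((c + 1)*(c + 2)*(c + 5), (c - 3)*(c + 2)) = c + 2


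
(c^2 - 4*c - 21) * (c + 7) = c^3 + 3*c^2 - 49*c - 147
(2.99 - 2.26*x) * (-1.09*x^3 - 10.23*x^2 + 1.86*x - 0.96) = 2.4634*x^4 + 19.8607*x^3 - 34.7913*x^2 + 7.731*x - 2.8704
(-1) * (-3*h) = 3*h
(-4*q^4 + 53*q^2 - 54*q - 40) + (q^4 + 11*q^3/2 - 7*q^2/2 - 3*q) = -3*q^4 + 11*q^3/2 + 99*q^2/2 - 57*q - 40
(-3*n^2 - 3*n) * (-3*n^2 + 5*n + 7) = 9*n^4 - 6*n^3 - 36*n^2 - 21*n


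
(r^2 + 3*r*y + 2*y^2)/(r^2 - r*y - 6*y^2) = (-r - y)/(-r + 3*y)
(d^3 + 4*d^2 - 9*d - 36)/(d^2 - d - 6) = (d^2 + 7*d + 12)/(d + 2)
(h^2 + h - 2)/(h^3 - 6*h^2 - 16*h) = (h - 1)/(h*(h - 8))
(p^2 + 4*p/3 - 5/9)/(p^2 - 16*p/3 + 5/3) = (p + 5/3)/(p - 5)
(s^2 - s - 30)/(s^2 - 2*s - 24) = (s + 5)/(s + 4)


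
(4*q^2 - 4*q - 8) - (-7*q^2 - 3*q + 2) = 11*q^2 - q - 10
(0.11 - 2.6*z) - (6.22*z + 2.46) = -8.82*z - 2.35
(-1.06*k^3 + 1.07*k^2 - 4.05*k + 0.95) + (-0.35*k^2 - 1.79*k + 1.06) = -1.06*k^3 + 0.72*k^2 - 5.84*k + 2.01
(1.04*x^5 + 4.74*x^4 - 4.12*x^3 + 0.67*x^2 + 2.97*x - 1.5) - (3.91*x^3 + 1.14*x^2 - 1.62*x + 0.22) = 1.04*x^5 + 4.74*x^4 - 8.03*x^3 - 0.47*x^2 + 4.59*x - 1.72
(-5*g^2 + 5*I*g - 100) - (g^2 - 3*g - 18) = -6*g^2 + 3*g + 5*I*g - 82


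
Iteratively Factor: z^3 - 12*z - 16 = (z - 4)*(z^2 + 4*z + 4) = (z - 4)*(z + 2)*(z + 2)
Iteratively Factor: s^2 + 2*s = (s + 2)*(s)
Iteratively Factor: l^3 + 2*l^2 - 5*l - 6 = (l - 2)*(l^2 + 4*l + 3) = (l - 2)*(l + 3)*(l + 1)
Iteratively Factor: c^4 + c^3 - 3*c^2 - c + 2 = (c - 1)*(c^3 + 2*c^2 - c - 2) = (c - 1)*(c + 2)*(c^2 - 1) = (c - 1)^2*(c + 2)*(c + 1)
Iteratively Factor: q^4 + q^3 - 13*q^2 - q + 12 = (q + 1)*(q^3 - 13*q + 12) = (q + 1)*(q + 4)*(q^2 - 4*q + 3) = (q - 3)*(q + 1)*(q + 4)*(q - 1)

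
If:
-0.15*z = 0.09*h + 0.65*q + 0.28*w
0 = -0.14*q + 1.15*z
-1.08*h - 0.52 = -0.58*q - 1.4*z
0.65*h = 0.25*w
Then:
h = -0.26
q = 0.32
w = -0.68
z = 0.04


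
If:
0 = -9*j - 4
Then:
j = -4/9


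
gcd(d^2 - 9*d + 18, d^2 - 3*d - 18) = d - 6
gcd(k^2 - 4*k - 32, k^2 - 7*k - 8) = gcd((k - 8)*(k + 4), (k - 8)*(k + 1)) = k - 8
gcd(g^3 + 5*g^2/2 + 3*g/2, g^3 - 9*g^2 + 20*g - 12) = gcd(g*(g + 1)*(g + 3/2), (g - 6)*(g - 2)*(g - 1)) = 1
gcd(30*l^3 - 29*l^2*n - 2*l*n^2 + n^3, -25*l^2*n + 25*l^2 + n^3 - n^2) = 5*l + n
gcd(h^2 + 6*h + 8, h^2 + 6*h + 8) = h^2 + 6*h + 8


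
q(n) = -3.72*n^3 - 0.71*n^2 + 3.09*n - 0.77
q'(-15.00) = -2486.61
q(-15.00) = 12348.13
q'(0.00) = 3.09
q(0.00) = -0.77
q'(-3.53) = -130.96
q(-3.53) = 143.11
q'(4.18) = -197.84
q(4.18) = -271.95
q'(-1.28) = -13.38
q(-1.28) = 1.91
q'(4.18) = -197.84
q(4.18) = -271.95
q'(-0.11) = 3.11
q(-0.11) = -1.11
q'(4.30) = -209.36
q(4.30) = -296.38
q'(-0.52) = 0.81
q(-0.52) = -2.05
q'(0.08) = 2.90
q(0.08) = -0.53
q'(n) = -11.16*n^2 - 1.42*n + 3.09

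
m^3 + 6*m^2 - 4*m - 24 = (m - 2)*(m + 2)*(m + 6)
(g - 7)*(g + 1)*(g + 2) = g^3 - 4*g^2 - 19*g - 14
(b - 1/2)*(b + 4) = b^2 + 7*b/2 - 2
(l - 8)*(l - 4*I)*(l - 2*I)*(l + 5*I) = l^4 - 8*l^3 - I*l^3 + 22*l^2 + 8*I*l^2 - 176*l - 40*I*l + 320*I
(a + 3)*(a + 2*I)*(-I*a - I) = -I*a^3 + 2*a^2 - 4*I*a^2 + 8*a - 3*I*a + 6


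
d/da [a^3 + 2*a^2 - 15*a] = 3*a^2 + 4*a - 15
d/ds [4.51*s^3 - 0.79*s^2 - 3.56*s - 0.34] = 13.53*s^2 - 1.58*s - 3.56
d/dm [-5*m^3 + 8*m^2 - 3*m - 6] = -15*m^2 + 16*m - 3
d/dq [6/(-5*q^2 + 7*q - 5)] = 6*(10*q - 7)/(5*q^2 - 7*q + 5)^2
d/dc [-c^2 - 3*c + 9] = -2*c - 3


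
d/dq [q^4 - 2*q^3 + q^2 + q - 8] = 4*q^3 - 6*q^2 + 2*q + 1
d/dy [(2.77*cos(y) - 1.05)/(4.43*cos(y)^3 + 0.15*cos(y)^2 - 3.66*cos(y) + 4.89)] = (24.5422*cos(y)^3 - 13.539*cos(y)^2 - 0.315*cos(y) - 9.7023)*sin(y)/(19.6249*cos(y)^6 + 1.329*cos(y)^5 - 32.4051*cos(y)^4 + 42.2274*cos(y)^3 + 14.8626*cos(y)^2 - 35.7948*cos(y) + 23.9121)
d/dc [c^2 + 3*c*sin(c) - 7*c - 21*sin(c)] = 3*c*cos(c) + 2*c + 3*sin(c) - 21*cos(c) - 7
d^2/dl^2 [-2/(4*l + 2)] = -8/(2*l + 1)^3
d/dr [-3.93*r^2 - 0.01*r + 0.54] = -7.86*r - 0.01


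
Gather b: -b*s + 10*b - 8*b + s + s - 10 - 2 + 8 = b*(2 - s) + 2*s - 4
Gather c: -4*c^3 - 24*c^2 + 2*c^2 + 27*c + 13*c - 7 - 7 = -4*c^3 - 22*c^2 + 40*c - 14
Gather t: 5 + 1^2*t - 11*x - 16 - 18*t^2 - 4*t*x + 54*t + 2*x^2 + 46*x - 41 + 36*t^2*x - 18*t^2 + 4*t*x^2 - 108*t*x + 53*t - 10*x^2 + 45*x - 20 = t^2*(36*x - 36) + t*(4*x^2 - 112*x + 108) - 8*x^2 + 80*x - 72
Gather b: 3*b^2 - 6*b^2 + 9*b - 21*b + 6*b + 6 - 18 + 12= -3*b^2 - 6*b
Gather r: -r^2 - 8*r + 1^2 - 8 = -r^2 - 8*r - 7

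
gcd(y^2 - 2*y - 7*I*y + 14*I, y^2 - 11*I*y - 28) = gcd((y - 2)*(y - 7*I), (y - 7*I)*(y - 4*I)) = y - 7*I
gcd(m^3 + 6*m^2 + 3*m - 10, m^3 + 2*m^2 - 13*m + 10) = m^2 + 4*m - 5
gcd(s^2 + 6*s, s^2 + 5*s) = s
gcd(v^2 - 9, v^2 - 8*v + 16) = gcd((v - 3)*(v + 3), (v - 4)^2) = 1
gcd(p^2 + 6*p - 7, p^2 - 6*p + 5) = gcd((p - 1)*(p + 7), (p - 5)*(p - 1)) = p - 1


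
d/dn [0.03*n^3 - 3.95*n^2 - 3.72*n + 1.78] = 0.09*n^2 - 7.9*n - 3.72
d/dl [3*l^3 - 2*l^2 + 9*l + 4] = 9*l^2 - 4*l + 9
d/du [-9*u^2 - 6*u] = -18*u - 6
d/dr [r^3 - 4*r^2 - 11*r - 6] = 3*r^2 - 8*r - 11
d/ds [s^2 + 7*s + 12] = 2*s + 7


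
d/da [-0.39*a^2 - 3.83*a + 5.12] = -0.78*a - 3.83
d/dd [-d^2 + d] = 1 - 2*d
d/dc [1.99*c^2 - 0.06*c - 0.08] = 3.98*c - 0.06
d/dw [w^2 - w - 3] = 2*w - 1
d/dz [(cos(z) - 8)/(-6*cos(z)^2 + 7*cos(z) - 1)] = (6*sin(z)^2 + 96*cos(z) - 61)*sin(z)/(6*cos(z)^2 - 7*cos(z) + 1)^2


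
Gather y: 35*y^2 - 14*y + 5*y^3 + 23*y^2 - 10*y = 5*y^3 + 58*y^2 - 24*y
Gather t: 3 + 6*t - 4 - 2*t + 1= 4*t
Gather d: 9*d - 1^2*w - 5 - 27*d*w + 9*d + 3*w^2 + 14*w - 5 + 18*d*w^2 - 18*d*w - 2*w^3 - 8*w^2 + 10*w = d*(18*w^2 - 45*w + 18) - 2*w^3 - 5*w^2 + 23*w - 10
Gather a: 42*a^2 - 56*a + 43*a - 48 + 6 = 42*a^2 - 13*a - 42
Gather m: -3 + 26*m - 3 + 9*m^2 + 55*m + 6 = 9*m^2 + 81*m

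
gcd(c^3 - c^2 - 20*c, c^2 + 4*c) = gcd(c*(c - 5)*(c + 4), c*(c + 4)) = c^2 + 4*c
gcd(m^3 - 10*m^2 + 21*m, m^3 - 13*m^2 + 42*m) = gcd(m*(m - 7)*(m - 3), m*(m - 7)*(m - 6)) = m^2 - 7*m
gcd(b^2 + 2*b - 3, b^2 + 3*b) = b + 3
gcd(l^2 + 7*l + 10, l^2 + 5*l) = l + 5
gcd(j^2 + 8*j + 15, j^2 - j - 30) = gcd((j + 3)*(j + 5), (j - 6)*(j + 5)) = j + 5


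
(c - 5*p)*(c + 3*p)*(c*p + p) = c^3*p - 2*c^2*p^2 + c^2*p - 15*c*p^3 - 2*c*p^2 - 15*p^3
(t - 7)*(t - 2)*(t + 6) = t^3 - 3*t^2 - 40*t + 84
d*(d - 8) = d^2 - 8*d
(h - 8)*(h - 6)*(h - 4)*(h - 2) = h^4 - 20*h^3 + 140*h^2 - 400*h + 384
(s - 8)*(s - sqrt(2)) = s^2 - 8*s - sqrt(2)*s + 8*sqrt(2)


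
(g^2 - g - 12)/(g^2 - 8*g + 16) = (g + 3)/(g - 4)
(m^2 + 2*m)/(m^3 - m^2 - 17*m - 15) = m*(m + 2)/(m^3 - m^2 - 17*m - 15)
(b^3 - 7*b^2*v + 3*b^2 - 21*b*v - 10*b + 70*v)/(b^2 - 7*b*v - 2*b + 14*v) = b + 5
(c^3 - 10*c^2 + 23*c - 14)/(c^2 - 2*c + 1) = (c^2 - 9*c + 14)/(c - 1)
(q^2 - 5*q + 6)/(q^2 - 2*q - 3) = (q - 2)/(q + 1)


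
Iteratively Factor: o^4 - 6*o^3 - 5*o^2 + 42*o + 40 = (o - 5)*(o^3 - o^2 - 10*o - 8) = (o - 5)*(o + 1)*(o^2 - 2*o - 8) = (o - 5)*(o + 1)*(o + 2)*(o - 4)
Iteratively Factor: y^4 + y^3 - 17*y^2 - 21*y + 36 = (y - 4)*(y^3 + 5*y^2 + 3*y - 9) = (y - 4)*(y + 3)*(y^2 + 2*y - 3) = (y - 4)*(y + 3)^2*(y - 1)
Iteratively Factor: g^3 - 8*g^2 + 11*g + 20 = (g - 5)*(g^2 - 3*g - 4) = (g - 5)*(g + 1)*(g - 4)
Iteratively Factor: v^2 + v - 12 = (v - 3)*(v + 4)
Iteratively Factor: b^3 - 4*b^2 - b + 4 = (b - 4)*(b^2 - 1) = (b - 4)*(b + 1)*(b - 1)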